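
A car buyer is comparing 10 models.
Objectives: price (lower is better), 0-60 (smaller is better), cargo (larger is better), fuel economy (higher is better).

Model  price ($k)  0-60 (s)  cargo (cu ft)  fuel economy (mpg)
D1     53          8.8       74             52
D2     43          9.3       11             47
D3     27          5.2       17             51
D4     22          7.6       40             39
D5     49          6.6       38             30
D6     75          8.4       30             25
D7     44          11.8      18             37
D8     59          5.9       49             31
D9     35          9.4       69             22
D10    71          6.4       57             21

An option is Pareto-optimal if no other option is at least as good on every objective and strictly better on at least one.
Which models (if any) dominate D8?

none

D1: worse on 0-60 (8.8 vs 5.9).
D2: worse on 0-60 (9.3 vs 5.9).
D3: worse on cargo (17 vs 49).
D4: worse on 0-60 (7.6 vs 5.9).
D5: worse on 0-60 (6.6 vs 5.9).
D6: worse on price (75 vs 59).
D7: worse on 0-60 (11.8 vs 5.9).
D9: worse on 0-60 (9.4 vs 5.9).
D10: worse on price (71 vs 59).
No option dominates D8.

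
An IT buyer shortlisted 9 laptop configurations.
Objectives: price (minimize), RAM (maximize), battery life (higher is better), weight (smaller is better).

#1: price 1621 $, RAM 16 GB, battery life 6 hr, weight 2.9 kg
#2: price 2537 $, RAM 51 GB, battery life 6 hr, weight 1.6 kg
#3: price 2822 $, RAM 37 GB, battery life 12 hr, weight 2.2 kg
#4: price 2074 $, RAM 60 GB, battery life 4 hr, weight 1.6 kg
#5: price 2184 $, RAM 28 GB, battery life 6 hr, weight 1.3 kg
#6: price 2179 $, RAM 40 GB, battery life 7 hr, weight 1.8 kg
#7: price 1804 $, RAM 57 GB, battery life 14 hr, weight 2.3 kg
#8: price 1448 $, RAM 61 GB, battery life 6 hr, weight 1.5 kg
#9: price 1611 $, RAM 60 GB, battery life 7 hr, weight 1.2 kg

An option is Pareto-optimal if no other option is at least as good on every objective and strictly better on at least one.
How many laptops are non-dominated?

#1: dominated by #8 (price 1448≤1621, RAM 61≥16, battery life 6≥6, weight 1.5≤2.9).
#2: dominated by #8 (price 1448≤2537, RAM 61≥51, battery life 6≥6, weight 1.5≤1.6).
#3: not dominated.
#4: dominated by #8 (price 1448≤2074, RAM 61≥60, battery life 6≥4, weight 1.5≤1.6).
#5: dominated by #9 (price 1611≤2184, RAM 60≥28, battery life 7≥6, weight 1.2≤1.3).
#6: dominated by #9 (price 1611≤2179, RAM 60≥40, battery life 7≥7, weight 1.2≤1.8).
#7: not dominated (best battery life).
#8: not dominated (best price).
#9: not dominated (best weight).
Pareto-optimal: #3, #7, #8, #9 → 4.

4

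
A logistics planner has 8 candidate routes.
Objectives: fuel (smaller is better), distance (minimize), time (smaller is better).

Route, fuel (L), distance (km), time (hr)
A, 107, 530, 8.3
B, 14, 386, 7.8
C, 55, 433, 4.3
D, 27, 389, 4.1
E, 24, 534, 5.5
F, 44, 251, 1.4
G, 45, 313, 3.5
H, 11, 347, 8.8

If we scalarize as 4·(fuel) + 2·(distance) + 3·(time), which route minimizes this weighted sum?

A: 4·107 + 2·530 + 3·8.3 = 1512.9
B: 4·14 + 2·386 + 3·7.8 = 851.4
C: 4·55 + 2·433 + 3·4.3 = 1098.9
D: 4·27 + 2·389 + 3·4.1 = 898.3
E: 4·24 + 2·534 + 3·5.5 = 1180.5
F: 4·44 + 2·251 + 3·1.4 = 682.2
G: 4·45 + 2·313 + 3·3.5 = 816.5
H: 4·11 + 2·347 + 3·8.8 = 764.4
Lowest: F at 682.2.

F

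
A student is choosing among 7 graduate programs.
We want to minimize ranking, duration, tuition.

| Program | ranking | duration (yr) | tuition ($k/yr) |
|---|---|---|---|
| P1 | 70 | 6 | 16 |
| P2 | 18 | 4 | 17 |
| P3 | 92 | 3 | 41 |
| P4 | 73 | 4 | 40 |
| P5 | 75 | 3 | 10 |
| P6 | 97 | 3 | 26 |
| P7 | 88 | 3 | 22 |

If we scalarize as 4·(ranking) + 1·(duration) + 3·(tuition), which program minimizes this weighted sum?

P2

P1: 4·70 + 1·6 + 3·16 = 334
P2: 4·18 + 1·4 + 3·17 = 127
P3: 4·92 + 1·3 + 3·41 = 494
P4: 4·73 + 1·4 + 3·40 = 416
P5: 4·75 + 1·3 + 3·10 = 333
P6: 4·97 + 1·3 + 3·26 = 469
P7: 4·88 + 1·3 + 3·22 = 421
Lowest: P2 at 127.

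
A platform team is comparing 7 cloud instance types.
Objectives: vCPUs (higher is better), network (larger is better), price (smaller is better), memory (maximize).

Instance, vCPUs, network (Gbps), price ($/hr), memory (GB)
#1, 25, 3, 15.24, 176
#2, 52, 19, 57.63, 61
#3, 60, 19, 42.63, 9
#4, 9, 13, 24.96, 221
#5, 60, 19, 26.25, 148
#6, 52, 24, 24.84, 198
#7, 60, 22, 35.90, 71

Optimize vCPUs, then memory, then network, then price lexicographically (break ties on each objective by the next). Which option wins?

First maximize vCPUs: best is 60, kept {#3, #5, #7}.
Then maximize memory: best is 148, kept {#5}.

#5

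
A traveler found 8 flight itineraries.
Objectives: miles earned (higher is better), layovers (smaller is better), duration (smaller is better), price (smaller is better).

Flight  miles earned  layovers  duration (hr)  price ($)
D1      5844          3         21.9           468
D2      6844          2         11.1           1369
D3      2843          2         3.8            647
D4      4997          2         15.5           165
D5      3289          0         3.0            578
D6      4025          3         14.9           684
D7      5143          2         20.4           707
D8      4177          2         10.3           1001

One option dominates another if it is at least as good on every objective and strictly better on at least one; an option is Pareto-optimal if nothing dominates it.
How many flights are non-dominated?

D1: not dominated.
D2: not dominated (best miles earned).
D3: dominated by D5 (miles earned 3289≥2843, layovers 0≤2, duration 3.0≤3.8, price 578≤647).
D4: not dominated (best price).
D5: not dominated (best layovers).
D6: not dominated.
D7: not dominated.
D8: not dominated.
Pareto-optimal: D1, D2, D4, D5, D6, D7, D8 → 7.

7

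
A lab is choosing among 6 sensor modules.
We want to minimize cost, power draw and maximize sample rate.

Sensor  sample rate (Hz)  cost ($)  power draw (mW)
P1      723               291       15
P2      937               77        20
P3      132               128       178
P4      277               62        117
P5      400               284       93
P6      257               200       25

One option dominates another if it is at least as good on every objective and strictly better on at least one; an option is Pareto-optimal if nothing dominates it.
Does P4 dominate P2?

P4 vs P2: P4 is worse on sample rate (277 vs 937), so it does not dominate P2.

No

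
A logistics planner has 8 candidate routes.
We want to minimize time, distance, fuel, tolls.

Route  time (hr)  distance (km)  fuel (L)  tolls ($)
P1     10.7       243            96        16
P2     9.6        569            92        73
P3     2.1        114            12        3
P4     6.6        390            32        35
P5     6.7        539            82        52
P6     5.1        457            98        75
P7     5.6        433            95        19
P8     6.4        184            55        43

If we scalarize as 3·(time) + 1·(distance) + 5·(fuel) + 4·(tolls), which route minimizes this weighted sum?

P3

P1: 3·10.7 + 1·243 + 5·96 + 4·16 = 819.1
P2: 3·9.6 + 1·569 + 5·92 + 4·73 = 1349.8
P3: 3·2.1 + 1·114 + 5·12 + 4·3 = 192.3
P4: 3·6.6 + 1·390 + 5·32 + 4·35 = 709.8
P5: 3·6.7 + 1·539 + 5·82 + 4·52 = 1177.1
P6: 3·5.1 + 1·457 + 5·98 + 4·75 = 1262.3
P7: 3·5.6 + 1·433 + 5·95 + 4·19 = 1000.8
P8: 3·6.4 + 1·184 + 5·55 + 4·43 = 650.2
Lowest: P3 at 192.3.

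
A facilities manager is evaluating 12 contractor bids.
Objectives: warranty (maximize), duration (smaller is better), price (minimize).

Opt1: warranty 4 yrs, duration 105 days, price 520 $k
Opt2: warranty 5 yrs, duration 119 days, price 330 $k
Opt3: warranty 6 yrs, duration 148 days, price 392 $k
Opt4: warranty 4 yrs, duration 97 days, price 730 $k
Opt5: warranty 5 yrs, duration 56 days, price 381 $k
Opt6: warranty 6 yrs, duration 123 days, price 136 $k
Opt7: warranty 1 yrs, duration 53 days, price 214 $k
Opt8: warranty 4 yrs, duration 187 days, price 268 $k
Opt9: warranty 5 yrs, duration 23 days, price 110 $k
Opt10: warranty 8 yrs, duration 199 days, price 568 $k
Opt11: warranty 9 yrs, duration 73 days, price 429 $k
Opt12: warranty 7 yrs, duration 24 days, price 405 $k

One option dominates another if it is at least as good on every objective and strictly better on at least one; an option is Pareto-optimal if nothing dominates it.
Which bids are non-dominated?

Opt6, Opt9, Opt11, Opt12

Opt1: dominated by Opt5 (warranty 5≥4, duration 56≤105, price 381≤520).
Opt2: dominated by Opt9 (warranty 5≥5, duration 23≤119, price 110≤330).
Opt3: dominated by Opt6 (warranty 6≥6, duration 123≤148, price 136≤392).
Opt4: dominated by Opt5 (warranty 5≥4, duration 56≤97, price 381≤730).
Opt5: dominated by Opt9 (warranty 5≥5, duration 23≤56, price 110≤381).
Opt6: not dominated.
Opt7: dominated by Opt9 (warranty 5≥1, duration 23≤53, price 110≤214).
Opt8: dominated by Opt6 (warranty 6≥4, duration 123≤187, price 136≤268).
Opt9: not dominated (best duration).
Opt10: dominated by Opt11 (warranty 9≥8, duration 73≤199, price 429≤568).
Opt11: not dominated (best warranty).
Opt12: not dominated.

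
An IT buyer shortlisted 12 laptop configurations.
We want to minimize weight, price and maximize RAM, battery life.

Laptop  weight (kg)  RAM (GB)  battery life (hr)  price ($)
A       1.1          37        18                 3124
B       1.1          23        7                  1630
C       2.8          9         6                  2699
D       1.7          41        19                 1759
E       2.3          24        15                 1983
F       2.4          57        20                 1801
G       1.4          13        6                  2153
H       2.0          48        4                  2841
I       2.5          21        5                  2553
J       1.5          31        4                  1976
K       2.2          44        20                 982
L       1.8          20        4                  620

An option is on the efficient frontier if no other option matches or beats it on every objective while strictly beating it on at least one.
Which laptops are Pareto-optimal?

A: not dominated.
B: not dominated.
C: dominated by B (weight 1.1≤2.8, RAM 23≥9, battery life 7≥6, price 1630≤2699).
D: not dominated.
E: dominated by D (weight 1.7≤2.3, RAM 41≥24, battery life 19≥15, price 1759≤1983).
F: not dominated (best RAM).
G: dominated by B (weight 1.1≤1.4, RAM 23≥13, battery life 7≥6, price 1630≤2153).
H: not dominated.
I: dominated by B (weight 1.1≤2.5, RAM 23≥21, battery life 7≥5, price 1630≤2553).
J: not dominated.
K: not dominated.
L: not dominated (best price).

A, B, D, F, H, J, K, L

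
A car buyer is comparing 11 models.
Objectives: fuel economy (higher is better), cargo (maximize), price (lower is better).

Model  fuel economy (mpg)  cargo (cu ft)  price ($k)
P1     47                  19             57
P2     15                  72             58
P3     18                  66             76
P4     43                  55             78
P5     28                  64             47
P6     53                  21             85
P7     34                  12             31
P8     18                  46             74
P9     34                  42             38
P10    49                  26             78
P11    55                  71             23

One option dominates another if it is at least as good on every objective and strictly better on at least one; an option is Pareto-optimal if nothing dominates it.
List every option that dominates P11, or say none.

P1: worse on fuel economy (47 vs 55).
P2: worse on fuel economy (15 vs 55).
P3: worse on fuel economy (18 vs 55).
P4: worse on fuel economy (43 vs 55).
P5: worse on fuel economy (28 vs 55).
P6: worse on fuel economy (53 vs 55).
P7: worse on fuel economy (34 vs 55).
P8: worse on fuel economy (18 vs 55).
P9: worse on fuel economy (34 vs 55).
P10: worse on fuel economy (49 vs 55).
No option dominates P11.

none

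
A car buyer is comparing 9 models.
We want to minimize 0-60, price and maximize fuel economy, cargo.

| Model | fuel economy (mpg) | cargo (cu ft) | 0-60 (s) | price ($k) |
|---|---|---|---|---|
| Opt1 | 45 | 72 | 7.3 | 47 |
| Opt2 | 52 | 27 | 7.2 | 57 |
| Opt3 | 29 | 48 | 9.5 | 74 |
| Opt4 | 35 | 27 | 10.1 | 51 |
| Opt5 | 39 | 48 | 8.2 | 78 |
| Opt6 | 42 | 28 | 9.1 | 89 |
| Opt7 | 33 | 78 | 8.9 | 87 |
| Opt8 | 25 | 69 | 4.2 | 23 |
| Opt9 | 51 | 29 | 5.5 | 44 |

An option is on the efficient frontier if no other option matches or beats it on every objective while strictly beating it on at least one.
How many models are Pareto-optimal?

Opt1: not dominated.
Opt2: not dominated (best fuel economy).
Opt3: dominated by Opt1 (fuel economy 45≥29, cargo 72≥48, 0-60 7.3≤9.5, price 47≤74).
Opt4: dominated by Opt1 (fuel economy 45≥35, cargo 72≥27, 0-60 7.3≤10.1, price 47≤51).
Opt5: dominated by Opt1 (fuel economy 45≥39, cargo 72≥48, 0-60 7.3≤8.2, price 47≤78).
Opt6: dominated by Opt1 (fuel economy 45≥42, cargo 72≥28, 0-60 7.3≤9.1, price 47≤89).
Opt7: not dominated (best cargo).
Opt8: not dominated (best 0-60).
Opt9: not dominated.
Pareto-optimal: Opt1, Opt2, Opt7, Opt8, Opt9 → 5.

5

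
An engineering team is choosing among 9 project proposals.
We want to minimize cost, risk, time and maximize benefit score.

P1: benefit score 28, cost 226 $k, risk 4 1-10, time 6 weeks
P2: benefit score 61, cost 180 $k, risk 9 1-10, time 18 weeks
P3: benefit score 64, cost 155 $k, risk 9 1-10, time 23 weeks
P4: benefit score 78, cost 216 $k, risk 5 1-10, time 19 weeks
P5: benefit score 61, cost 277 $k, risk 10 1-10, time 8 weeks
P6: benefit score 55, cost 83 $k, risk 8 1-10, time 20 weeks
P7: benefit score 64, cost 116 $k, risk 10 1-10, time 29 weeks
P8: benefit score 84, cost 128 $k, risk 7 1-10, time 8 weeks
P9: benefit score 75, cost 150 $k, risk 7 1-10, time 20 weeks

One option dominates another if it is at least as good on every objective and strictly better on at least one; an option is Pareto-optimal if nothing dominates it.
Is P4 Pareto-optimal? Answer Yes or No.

P1: worse on benefit score (28 vs 78).
P2: worse on benefit score (61 vs 78).
P3: worse on benefit score (64 vs 78).
P5: worse on benefit score (61 vs 78).
P6: worse on benefit score (55 vs 78).
P7: worse on benefit score (64 vs 78).
P8: worse on risk (7 vs 5).
P9: worse on benefit score (75 vs 78).
No option is at least as good as P4 on every objective and strictly better on one.

Yes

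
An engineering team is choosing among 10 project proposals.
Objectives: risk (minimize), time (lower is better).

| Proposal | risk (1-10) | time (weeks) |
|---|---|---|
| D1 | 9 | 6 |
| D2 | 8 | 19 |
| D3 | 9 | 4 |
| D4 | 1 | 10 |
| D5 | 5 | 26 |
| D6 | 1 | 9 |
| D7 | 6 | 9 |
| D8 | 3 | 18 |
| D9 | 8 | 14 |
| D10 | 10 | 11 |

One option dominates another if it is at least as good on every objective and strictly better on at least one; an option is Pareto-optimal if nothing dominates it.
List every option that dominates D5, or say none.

D4, D6, D8

D4: risk 1≤5, time 10≤26 — dominates D5.
D6: risk 1≤5, time 9≤26 — dominates D5.
D8: risk 3≤5, time 18≤26 — dominates D5.
Others (D1, D2, D3, D7, D9, D10) are each worse than D5 on at least one objective.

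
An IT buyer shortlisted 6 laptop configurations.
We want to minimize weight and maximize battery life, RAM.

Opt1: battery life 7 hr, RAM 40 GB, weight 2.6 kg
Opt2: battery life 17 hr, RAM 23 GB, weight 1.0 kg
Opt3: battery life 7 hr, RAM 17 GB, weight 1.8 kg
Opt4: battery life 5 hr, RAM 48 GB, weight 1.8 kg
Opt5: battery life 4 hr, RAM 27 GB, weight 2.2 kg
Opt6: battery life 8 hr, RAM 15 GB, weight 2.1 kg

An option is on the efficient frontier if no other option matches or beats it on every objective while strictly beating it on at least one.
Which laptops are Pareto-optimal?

Opt1, Opt2, Opt4

Opt1: not dominated.
Opt2: not dominated (best battery life).
Opt3: dominated by Opt2 (battery life 17≥7, RAM 23≥17, weight 1.0≤1.8).
Opt4: not dominated (best RAM).
Opt5: dominated by Opt4 (battery life 5≥4, RAM 48≥27, weight 1.8≤2.2).
Opt6: dominated by Opt2 (battery life 17≥8, RAM 23≥15, weight 1.0≤2.1).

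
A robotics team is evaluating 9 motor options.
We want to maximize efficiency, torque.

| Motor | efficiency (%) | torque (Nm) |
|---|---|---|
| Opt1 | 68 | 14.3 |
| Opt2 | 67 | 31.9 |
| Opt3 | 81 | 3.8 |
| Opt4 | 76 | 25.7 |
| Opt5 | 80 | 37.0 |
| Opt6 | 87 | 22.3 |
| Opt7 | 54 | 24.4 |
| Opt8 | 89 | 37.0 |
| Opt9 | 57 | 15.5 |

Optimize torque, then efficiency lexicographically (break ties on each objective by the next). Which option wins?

First maximize torque: best is 37.0, kept {Opt5, Opt8}.
Then maximize efficiency: best is 89, kept {Opt8}.

Opt8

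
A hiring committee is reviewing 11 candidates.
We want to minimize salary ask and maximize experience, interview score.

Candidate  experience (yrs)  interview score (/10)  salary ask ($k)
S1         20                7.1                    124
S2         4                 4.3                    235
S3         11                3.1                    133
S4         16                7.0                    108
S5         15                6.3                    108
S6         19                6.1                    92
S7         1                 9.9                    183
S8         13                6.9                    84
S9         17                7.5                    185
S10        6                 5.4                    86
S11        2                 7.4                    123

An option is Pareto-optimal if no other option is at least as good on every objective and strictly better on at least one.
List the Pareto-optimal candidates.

S1, S4, S6, S7, S8, S9, S11

S1: not dominated (best experience).
S2: dominated by S1 (experience 20≥4, interview score 7.1≥4.3, salary ask 124≤235).
S3: dominated by S1 (experience 20≥11, interview score 7.1≥3.1, salary ask 124≤133).
S4: not dominated.
S5: dominated by S4 (experience 16≥15, interview score 7.0≥6.3, salary ask 108≤108).
S6: not dominated.
S7: not dominated (best interview score).
S8: not dominated (best salary ask).
S9: not dominated.
S10: dominated by S8 (experience 13≥6, interview score 6.9≥5.4, salary ask 84≤86).
S11: not dominated.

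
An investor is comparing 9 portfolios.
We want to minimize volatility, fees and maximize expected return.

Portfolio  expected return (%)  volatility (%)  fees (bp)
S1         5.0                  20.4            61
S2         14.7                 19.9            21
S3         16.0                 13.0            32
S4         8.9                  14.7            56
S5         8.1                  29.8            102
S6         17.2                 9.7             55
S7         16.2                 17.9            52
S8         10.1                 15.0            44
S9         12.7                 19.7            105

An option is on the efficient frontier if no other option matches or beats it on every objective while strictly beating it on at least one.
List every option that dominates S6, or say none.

none

S1: worse on expected return (5.0 vs 17.2).
S2: worse on expected return (14.7 vs 17.2).
S3: worse on expected return (16.0 vs 17.2).
S4: worse on expected return (8.9 vs 17.2).
S5: worse on expected return (8.1 vs 17.2).
S7: worse on expected return (16.2 vs 17.2).
S8: worse on expected return (10.1 vs 17.2).
S9: worse on expected return (12.7 vs 17.2).
No option dominates S6.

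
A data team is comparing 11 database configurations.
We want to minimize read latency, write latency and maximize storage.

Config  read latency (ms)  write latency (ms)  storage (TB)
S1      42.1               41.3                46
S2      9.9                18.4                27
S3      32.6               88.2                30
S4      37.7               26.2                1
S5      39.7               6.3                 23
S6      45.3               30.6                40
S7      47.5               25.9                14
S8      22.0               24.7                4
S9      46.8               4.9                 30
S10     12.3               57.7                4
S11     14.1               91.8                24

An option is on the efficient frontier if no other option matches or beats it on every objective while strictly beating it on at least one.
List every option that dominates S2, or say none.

none

S1: worse on read latency (42.1 vs 9.9).
S3: worse on read latency (32.6 vs 9.9).
S4: worse on read latency (37.7 vs 9.9).
S5: worse on read latency (39.7 vs 9.9).
S6: worse on read latency (45.3 vs 9.9).
S7: worse on read latency (47.5 vs 9.9).
S8: worse on read latency (22.0 vs 9.9).
S9: worse on read latency (46.8 vs 9.9).
S10: worse on read latency (12.3 vs 9.9).
S11: worse on read latency (14.1 vs 9.9).
No option dominates S2.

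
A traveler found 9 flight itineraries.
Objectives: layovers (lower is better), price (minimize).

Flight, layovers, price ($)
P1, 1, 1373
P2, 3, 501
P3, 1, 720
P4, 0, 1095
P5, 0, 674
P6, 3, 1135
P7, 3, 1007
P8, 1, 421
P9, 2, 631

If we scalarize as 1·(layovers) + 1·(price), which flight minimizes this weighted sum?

P8

P1: 1·1 + 1·1373 = 1374
P2: 1·3 + 1·501 = 504
P3: 1·1 + 1·720 = 721
P4: 1·0 + 1·1095 = 1095
P5: 1·0 + 1·674 = 674
P6: 1·3 + 1·1135 = 1138
P7: 1·3 + 1·1007 = 1010
P8: 1·1 + 1·421 = 422
P9: 1·2 + 1·631 = 633
Lowest: P8 at 422.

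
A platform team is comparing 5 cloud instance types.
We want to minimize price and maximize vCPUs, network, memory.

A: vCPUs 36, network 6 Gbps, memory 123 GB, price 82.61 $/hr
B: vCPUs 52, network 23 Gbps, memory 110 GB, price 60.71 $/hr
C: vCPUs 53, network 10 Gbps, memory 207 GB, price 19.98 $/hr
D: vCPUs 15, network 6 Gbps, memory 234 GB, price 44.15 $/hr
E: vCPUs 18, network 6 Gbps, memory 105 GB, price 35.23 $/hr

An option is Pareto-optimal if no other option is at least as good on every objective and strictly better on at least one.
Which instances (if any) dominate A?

C: vCPUs 53≥36, network 10≥6, memory 207≥123, price 19.98≤82.61 — dominates A.
Others (B, D, E) are each worse than A on at least one objective.

C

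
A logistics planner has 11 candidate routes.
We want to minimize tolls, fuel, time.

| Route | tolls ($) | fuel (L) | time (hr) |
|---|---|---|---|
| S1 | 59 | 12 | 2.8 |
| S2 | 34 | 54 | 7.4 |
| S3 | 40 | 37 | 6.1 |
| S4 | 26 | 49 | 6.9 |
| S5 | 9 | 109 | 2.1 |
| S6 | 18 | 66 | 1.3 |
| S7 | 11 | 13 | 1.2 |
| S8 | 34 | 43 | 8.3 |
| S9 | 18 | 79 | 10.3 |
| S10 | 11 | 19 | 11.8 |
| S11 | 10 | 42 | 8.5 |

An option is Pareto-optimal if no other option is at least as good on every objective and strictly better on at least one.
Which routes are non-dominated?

S1, S5, S7, S11

S1: not dominated (best fuel).
S2: dominated by S4 (tolls 26≤34, fuel 49≤54, time 6.9≤7.4).
S3: dominated by S7 (tolls 11≤40, fuel 13≤37, time 1.2≤6.1).
S4: dominated by S7 (tolls 11≤26, fuel 13≤49, time 1.2≤6.9).
S5: not dominated (best tolls).
S6: dominated by S7 (tolls 11≤18, fuel 13≤66, time 1.2≤1.3).
S7: not dominated (best time).
S8: dominated by S7 (tolls 11≤34, fuel 13≤43, time 1.2≤8.3).
S9: dominated by S6 (tolls 18≤18, fuel 66≤79, time 1.3≤10.3).
S10: dominated by S7 (tolls 11≤11, fuel 13≤19, time 1.2≤11.8).
S11: not dominated.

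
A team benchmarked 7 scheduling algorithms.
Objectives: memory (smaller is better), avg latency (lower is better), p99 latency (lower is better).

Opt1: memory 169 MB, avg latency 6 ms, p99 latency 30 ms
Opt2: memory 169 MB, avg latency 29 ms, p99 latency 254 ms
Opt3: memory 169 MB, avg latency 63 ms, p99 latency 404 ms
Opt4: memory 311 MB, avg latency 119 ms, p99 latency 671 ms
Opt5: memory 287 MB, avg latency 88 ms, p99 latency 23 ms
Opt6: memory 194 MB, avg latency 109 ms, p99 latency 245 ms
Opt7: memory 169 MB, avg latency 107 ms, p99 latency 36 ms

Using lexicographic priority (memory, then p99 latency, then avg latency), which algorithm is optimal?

Opt1

First minimize memory: best is 169, kept {Opt1, Opt2, Opt3, Opt7}.
Then minimize p99 latency: best is 30, kept {Opt1}.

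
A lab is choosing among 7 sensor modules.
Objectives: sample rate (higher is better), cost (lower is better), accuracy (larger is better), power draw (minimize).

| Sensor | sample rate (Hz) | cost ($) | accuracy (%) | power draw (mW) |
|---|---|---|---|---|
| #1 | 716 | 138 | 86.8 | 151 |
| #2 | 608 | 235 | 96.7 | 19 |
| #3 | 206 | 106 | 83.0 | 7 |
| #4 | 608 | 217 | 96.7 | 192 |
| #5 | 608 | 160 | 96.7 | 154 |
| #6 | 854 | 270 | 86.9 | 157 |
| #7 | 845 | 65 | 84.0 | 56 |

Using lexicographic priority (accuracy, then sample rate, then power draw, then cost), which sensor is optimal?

#2

First maximize accuracy: best is 96.7, kept {#2, #4, #5}.
Then maximize sample rate: best is 608, kept {#2, #4, #5}.
Then minimize power draw: best is 19, kept {#2}.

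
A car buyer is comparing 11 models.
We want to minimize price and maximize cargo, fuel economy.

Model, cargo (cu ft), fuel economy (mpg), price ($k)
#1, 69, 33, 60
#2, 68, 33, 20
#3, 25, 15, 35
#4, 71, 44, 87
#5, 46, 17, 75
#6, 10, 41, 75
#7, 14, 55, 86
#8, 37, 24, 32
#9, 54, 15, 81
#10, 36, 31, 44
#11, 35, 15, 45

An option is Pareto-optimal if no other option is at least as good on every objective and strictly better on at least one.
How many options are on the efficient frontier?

5

#1: not dominated.
#2: not dominated (best price).
#3: dominated by #2 (cargo 68≥25, fuel economy 33≥15, price 20≤35).
#4: not dominated (best cargo).
#5: dominated by #1 (cargo 69≥46, fuel economy 33≥17, price 60≤75).
#6: not dominated.
#7: not dominated (best fuel economy).
#8: dominated by #2 (cargo 68≥37, fuel economy 33≥24, price 20≤32).
#9: dominated by #1 (cargo 69≥54, fuel economy 33≥15, price 60≤81).
#10: dominated by #2 (cargo 68≥36, fuel economy 33≥31, price 20≤44).
#11: dominated by #2 (cargo 68≥35, fuel economy 33≥15, price 20≤45).
Pareto-optimal: #1, #2, #4, #6, #7 → 5.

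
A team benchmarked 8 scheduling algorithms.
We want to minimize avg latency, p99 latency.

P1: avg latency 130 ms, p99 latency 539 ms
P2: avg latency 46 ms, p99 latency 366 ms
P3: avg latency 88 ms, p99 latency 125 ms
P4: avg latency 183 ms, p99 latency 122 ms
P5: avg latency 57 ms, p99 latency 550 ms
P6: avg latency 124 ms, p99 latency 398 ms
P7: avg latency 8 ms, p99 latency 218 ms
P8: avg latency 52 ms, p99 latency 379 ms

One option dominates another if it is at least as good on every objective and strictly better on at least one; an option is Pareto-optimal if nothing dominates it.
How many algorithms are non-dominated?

P1: dominated by P2 (avg latency 46≤130, p99 latency 366≤539).
P2: dominated by P7 (avg latency 8≤46, p99 latency 218≤366).
P3: not dominated.
P4: not dominated (best p99 latency).
P5: dominated by P2 (avg latency 46≤57, p99 latency 366≤550).
P6: dominated by P2 (avg latency 46≤124, p99 latency 366≤398).
P7: not dominated (best avg latency).
P8: dominated by P2 (avg latency 46≤52, p99 latency 366≤379).
Pareto-optimal: P3, P4, P7 → 3.

3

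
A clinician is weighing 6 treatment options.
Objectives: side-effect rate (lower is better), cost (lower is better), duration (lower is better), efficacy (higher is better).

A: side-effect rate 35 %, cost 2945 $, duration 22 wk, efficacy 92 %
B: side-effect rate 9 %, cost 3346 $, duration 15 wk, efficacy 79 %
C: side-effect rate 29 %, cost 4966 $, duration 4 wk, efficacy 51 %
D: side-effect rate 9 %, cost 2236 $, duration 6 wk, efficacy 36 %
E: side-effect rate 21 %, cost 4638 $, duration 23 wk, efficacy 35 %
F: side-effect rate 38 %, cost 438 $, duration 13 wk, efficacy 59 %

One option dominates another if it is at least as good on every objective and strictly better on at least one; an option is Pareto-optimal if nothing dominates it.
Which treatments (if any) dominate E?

B, D

B: side-effect rate 9≤21, cost 3346≤4638, duration 15≤23, efficacy 79≥35 — dominates E.
D: side-effect rate 9≤21, cost 2236≤4638, duration 6≤23, efficacy 36≥35 — dominates E.
Others (A, C, F) are each worse than E on at least one objective.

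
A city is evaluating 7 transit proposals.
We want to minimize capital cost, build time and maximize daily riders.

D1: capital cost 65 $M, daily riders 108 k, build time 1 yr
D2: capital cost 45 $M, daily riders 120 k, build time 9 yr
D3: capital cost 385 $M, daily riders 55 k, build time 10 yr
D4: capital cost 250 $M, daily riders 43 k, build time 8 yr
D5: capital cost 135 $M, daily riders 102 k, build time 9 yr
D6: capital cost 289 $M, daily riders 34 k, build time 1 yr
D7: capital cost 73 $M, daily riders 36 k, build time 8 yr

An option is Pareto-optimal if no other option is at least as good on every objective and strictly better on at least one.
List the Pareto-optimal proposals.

D1: not dominated.
D2: not dominated (best capital cost).
D3: dominated by D1 (capital cost 65≤385, daily riders 108≥55, build time 1≤10).
D4: dominated by D1 (capital cost 65≤250, daily riders 108≥43, build time 1≤8).
D5: dominated by D1 (capital cost 65≤135, daily riders 108≥102, build time 1≤9).
D6: dominated by D1 (capital cost 65≤289, daily riders 108≥34, build time 1≤1).
D7: dominated by D1 (capital cost 65≤73, daily riders 108≥36, build time 1≤8).

D1, D2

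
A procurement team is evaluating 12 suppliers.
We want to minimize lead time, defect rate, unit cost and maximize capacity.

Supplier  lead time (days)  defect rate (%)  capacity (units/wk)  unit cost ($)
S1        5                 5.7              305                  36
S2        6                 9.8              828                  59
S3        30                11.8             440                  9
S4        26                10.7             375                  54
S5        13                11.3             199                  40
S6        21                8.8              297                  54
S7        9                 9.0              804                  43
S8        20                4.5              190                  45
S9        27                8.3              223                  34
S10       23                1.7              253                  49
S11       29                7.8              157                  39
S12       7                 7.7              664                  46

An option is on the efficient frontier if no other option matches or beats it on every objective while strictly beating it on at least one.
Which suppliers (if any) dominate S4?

S7, S12

S7: lead time 9≤26, defect rate 9.0≤10.7, capacity 804≥375, unit cost 43≤54 — dominates S4.
S12: lead time 7≤26, defect rate 7.7≤10.7, capacity 664≥375, unit cost 46≤54 — dominates S4.
Others (S1, S2, S3, S5, S6, S8, S9, S10, S11) are each worse than S4 on at least one objective.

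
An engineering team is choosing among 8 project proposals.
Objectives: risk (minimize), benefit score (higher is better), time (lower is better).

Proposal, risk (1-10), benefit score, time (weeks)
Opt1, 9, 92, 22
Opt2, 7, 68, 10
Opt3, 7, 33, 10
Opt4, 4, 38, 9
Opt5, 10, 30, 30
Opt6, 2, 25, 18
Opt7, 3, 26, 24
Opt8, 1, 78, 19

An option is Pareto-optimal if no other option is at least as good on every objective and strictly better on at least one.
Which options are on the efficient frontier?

Opt1: not dominated (best benefit score).
Opt2: not dominated.
Opt3: dominated by Opt2 (risk 7≤7, benefit score 68≥33, time 10≤10).
Opt4: not dominated (best time).
Opt5: dominated by Opt1 (risk 9≤10, benefit score 92≥30, time 22≤30).
Opt6: not dominated.
Opt7: dominated by Opt8 (risk 1≤3, benefit score 78≥26, time 19≤24).
Opt8: not dominated (best risk).

Opt1, Opt2, Opt4, Opt6, Opt8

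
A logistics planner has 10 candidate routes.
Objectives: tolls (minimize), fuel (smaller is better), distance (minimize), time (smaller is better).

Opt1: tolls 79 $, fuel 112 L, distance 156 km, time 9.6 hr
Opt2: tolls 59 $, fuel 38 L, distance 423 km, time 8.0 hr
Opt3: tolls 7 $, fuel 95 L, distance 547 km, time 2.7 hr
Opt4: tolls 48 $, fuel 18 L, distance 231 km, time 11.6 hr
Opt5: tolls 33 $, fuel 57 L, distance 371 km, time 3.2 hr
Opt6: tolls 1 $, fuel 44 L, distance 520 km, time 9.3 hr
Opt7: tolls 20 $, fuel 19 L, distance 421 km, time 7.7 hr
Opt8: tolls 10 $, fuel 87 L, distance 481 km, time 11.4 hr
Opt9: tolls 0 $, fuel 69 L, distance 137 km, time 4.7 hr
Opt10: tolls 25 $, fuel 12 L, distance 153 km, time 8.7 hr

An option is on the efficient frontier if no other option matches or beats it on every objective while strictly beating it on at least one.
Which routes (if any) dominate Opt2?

Opt7

Opt7: tolls 20≤59, fuel 19≤38, distance 421≤423, time 7.7≤8.0 — dominates Opt2.
Others (Opt1, Opt3, Opt4, Opt5, Opt6, Opt8, Opt9, Opt10) are each worse than Opt2 on at least one objective.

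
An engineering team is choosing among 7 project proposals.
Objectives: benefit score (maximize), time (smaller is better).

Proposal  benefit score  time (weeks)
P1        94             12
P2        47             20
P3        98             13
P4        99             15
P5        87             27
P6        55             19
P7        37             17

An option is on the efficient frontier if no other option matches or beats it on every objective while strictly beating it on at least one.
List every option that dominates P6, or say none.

P1: benefit score 94≥55, time 12≤19 — dominates P6.
P3: benefit score 98≥55, time 13≤19 — dominates P6.
P4: benefit score 99≥55, time 15≤19 — dominates P6.
Others (P2, P5, P7) are each worse than P6 on at least one objective.

P1, P3, P4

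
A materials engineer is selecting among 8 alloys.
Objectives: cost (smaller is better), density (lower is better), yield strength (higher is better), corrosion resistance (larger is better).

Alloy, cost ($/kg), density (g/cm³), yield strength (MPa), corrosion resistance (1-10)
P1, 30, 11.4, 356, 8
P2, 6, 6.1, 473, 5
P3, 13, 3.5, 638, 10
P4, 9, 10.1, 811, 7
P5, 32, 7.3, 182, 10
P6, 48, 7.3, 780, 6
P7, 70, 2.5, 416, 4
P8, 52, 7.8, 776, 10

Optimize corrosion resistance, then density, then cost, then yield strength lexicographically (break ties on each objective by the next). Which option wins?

First maximize corrosion resistance: best is 10, kept {P3, P5, P8}.
Then minimize density: best is 3.5, kept {P3}.

P3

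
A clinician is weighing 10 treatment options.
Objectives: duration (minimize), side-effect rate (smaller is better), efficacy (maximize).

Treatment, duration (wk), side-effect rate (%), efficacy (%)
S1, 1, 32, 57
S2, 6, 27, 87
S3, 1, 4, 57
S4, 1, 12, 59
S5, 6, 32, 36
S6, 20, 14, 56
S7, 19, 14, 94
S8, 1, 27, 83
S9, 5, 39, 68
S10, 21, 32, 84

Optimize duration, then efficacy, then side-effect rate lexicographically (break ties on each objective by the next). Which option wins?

S8

First minimize duration: best is 1, kept {S1, S3, S4, S8}.
Then maximize efficacy: best is 83, kept {S8}.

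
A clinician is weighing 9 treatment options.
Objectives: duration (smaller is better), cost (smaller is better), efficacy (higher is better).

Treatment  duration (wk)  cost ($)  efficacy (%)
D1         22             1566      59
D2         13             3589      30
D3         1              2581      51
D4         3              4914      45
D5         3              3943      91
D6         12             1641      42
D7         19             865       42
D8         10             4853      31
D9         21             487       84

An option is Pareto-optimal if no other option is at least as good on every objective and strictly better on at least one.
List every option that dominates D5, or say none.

D1: worse on duration (22 vs 3).
D2: worse on duration (13 vs 3).
D3: worse on efficacy (51 vs 91).
D4: worse on cost (4914 vs 3943).
D6: worse on duration (12 vs 3).
D7: worse on duration (19 vs 3).
D8: worse on duration (10 vs 3).
D9: worse on duration (21 vs 3).
No option dominates D5.

none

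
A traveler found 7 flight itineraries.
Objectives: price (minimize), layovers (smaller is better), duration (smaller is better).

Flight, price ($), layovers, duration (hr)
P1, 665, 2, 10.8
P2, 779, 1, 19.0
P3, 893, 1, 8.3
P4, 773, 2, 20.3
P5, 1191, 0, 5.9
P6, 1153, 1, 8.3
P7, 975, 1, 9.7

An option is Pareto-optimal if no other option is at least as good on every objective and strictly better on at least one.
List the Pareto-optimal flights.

P1: not dominated (best price).
P2: not dominated.
P3: not dominated.
P4: dominated by P1 (price 665≤773, layovers 2≤2, duration 10.8≤20.3).
P5: not dominated (best layovers).
P6: dominated by P3 (price 893≤1153, layovers 1≤1, duration 8.3≤8.3).
P7: dominated by P3 (price 893≤975, layovers 1≤1, duration 8.3≤9.7).

P1, P2, P3, P5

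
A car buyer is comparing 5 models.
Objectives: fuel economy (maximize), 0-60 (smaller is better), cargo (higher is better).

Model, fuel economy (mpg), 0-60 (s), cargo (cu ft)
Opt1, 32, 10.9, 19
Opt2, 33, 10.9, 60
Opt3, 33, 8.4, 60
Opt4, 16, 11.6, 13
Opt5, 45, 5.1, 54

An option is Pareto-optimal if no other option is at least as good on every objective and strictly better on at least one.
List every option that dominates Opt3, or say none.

Opt1: worse on fuel economy (32 vs 33).
Opt2: worse on 0-60 (10.9 vs 8.4).
Opt4: worse on fuel economy (16 vs 33).
Opt5: worse on cargo (54 vs 60).
No option dominates Opt3.

none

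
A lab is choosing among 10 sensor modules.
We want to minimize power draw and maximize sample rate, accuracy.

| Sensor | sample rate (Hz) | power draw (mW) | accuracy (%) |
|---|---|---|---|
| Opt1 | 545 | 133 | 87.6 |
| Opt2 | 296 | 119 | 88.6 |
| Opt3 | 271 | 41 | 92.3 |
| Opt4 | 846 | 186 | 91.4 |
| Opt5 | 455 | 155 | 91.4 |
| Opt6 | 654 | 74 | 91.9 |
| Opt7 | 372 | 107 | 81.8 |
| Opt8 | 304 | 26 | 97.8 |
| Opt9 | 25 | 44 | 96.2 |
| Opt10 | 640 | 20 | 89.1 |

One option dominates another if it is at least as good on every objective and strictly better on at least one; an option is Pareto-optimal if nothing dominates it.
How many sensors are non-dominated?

4

Opt1: dominated by Opt6 (sample rate 654≥545, power draw 74≤133, accuracy 91.9≥87.6).
Opt2: dominated by Opt6 (sample rate 654≥296, power draw 74≤119, accuracy 91.9≥88.6).
Opt3: dominated by Opt8 (sample rate 304≥271, power draw 26≤41, accuracy 97.8≥92.3).
Opt4: not dominated (best sample rate).
Opt5: dominated by Opt6 (sample rate 654≥455, power draw 74≤155, accuracy 91.9≥91.4).
Opt6: not dominated.
Opt7: dominated by Opt6 (sample rate 654≥372, power draw 74≤107, accuracy 91.9≥81.8).
Opt8: not dominated (best accuracy).
Opt9: dominated by Opt8 (sample rate 304≥25, power draw 26≤44, accuracy 97.8≥96.2).
Opt10: not dominated (best power draw).
Pareto-optimal: Opt4, Opt6, Opt8, Opt10 → 4.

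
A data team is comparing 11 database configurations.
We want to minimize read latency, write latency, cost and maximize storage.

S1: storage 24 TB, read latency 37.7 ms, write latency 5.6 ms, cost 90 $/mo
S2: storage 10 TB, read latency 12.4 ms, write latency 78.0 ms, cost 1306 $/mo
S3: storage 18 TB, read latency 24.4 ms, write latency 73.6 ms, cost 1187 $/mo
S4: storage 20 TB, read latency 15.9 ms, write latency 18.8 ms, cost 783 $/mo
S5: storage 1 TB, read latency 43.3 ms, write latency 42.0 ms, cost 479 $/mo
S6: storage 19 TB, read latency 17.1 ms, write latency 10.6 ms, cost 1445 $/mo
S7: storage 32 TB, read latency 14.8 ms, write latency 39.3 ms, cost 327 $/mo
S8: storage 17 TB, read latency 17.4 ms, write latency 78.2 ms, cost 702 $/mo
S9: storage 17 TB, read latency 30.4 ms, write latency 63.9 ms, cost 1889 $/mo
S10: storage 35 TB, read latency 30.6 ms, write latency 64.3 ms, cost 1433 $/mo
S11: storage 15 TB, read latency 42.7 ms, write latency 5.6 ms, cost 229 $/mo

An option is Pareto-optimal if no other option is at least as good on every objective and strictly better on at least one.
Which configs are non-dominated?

S1: not dominated (best cost).
S2: not dominated (best read latency).
S3: dominated by S4 (storage 20≥18, read latency 15.9≤24.4, write latency 18.8≤73.6, cost 783≤1187).
S4: not dominated.
S5: dominated by S1 (storage 24≥1, read latency 37.7≤43.3, write latency 5.6≤42.0, cost 90≤479).
S6: not dominated.
S7: not dominated.
S8: dominated by S7 (storage 32≥17, read latency 14.8≤17.4, write latency 39.3≤78.2, cost 327≤702).
S9: dominated by S4 (storage 20≥17, read latency 15.9≤30.4, write latency 18.8≤63.9, cost 783≤1889).
S10: not dominated (best storage).
S11: dominated by S1 (storage 24≥15, read latency 37.7≤42.7, write latency 5.6≤5.6, cost 90≤229).

S1, S2, S4, S6, S7, S10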